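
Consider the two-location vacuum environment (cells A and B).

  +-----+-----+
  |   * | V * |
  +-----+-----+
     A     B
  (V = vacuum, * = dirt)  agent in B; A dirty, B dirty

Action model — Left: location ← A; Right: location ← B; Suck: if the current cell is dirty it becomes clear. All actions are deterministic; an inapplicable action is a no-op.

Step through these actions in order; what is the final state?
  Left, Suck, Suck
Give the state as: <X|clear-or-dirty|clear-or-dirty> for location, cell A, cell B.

<A|clear|dirty>

step 1/3 (Left): <A|dirty|dirty>
step 2/3 (Suck): <A|clear|dirty>
step 3/3 (Suck): <A|clear|dirty>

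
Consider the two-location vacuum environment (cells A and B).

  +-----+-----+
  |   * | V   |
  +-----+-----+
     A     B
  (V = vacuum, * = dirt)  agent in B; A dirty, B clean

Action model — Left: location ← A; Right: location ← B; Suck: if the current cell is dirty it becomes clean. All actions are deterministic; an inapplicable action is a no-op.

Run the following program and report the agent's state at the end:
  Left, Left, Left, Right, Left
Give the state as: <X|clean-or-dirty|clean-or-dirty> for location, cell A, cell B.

1. Left → <A|dirty|clean>
2. Left → <A|dirty|clean>
3. Left → <A|dirty|clean>
4. Right → <B|dirty|clean>
5. Left → <A|dirty|clean>

<A|dirty|clean>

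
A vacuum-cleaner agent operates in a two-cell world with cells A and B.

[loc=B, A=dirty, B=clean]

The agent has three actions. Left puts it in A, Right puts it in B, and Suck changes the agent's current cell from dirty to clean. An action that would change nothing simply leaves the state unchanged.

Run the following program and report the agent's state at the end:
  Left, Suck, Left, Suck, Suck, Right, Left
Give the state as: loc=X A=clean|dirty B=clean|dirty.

loc=A A=clean B=clean

1) do Left; now loc=A A=dirty B=clean
2) do Suck; now loc=A A=clean B=clean
3) do Left; now loc=A A=clean B=clean
4) do Suck; now loc=A A=clean B=clean
5) do Suck; now loc=A A=clean B=clean
6) do Right; now loc=B A=clean B=clean
7) do Left; now loc=A A=clean B=clean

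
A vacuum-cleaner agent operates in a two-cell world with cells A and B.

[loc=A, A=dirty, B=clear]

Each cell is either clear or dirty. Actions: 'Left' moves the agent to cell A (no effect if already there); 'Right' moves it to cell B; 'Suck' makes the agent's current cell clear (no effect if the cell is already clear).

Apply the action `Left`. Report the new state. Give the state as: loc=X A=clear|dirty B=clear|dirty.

loc=A A=dirty B=clear

start: loc=A A=dirty B=clear
1. Left → loc=A A=dirty B=clear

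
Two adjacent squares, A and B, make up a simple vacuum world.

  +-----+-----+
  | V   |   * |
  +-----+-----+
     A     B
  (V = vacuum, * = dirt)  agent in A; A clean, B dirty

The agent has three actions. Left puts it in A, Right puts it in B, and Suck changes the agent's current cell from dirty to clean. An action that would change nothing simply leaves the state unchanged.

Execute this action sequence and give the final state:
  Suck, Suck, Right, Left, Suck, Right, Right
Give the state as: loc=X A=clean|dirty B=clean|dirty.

loc=B A=clean B=dirty

t=1 Suck ⇒ loc=A A=clean B=dirty
t=2 Suck ⇒ loc=A A=clean B=dirty
t=3 Right ⇒ loc=B A=clean B=dirty
t=4 Left ⇒ loc=A A=clean B=dirty
t=5 Suck ⇒ loc=A A=clean B=dirty
t=6 Right ⇒ loc=B A=clean B=dirty
t=7 Right ⇒ loc=B A=clean B=dirty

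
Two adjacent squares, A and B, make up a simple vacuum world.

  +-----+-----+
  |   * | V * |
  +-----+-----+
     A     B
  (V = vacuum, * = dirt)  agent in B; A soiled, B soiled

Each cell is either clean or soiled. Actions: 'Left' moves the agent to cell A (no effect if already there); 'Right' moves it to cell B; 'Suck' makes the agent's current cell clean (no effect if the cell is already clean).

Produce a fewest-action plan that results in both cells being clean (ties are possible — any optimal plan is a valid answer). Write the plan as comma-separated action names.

Suck, Left, Suck

1. Suck → loc=B A=soiled B=clean
2. Left → loc=A A=soiled B=clean
3. Suck → loc=A A=clean B=clean
min 3: Suck B + move + Suck A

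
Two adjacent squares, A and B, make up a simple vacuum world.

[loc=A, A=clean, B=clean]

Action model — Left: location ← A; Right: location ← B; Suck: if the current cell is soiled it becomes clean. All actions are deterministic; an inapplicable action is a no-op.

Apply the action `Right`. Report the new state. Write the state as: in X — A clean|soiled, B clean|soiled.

in B — A clean, B clean

start: in A — A clean, B clean
1) do Right; now in B — A clean, B clean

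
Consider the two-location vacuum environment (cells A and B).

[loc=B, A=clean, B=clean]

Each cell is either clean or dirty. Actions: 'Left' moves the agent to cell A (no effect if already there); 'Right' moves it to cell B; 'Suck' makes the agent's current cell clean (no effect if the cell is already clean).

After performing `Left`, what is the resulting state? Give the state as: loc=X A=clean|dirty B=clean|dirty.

start: loc=B A=clean B=clean
t=1 Left ⇒ loc=A A=clean B=clean

loc=A A=clean B=clean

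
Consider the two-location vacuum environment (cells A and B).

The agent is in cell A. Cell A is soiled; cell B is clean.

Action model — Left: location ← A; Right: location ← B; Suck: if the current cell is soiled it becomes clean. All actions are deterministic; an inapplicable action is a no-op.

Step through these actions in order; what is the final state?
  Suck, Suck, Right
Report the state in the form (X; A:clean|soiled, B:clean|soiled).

(B; A:clean, B:clean)

step 1/3 (Suck): (A; A:clean, B:clean)
step 2/3 (Suck): (A; A:clean, B:clean)
step 3/3 (Right): (B; A:clean, B:clean)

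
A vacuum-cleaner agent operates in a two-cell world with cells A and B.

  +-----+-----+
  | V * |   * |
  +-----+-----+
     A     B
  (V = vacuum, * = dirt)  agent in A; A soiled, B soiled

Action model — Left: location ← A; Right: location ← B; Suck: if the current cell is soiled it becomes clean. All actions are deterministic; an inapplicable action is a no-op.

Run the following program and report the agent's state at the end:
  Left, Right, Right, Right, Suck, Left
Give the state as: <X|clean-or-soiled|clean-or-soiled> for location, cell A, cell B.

[1] after Left: <A|soiled|soiled>
[2] after Right: <B|soiled|soiled>
[3] after Right: <B|soiled|soiled>
[4] after Right: <B|soiled|soiled>
[5] after Suck: <B|soiled|clean>
[6] after Left: <A|soiled|clean>

<A|soiled|clean>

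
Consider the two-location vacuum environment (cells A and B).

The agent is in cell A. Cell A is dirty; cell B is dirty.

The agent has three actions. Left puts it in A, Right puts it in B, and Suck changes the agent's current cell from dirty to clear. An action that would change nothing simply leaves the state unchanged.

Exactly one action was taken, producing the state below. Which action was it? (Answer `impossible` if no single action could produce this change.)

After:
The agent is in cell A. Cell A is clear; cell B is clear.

try  Left: in A — A dirty, B dirty
try Right: in B — A dirty, B dirty
try  Suck: in A — A clear, B dirty
no single action produces the after-state

impossible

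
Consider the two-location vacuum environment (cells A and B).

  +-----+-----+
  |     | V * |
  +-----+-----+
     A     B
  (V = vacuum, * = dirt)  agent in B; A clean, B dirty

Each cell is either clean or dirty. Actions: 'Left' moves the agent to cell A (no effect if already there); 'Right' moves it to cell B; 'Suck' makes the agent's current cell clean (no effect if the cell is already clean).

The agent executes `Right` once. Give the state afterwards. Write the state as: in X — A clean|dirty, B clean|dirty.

start: in B — A clean, B dirty
1. Right → in B — A clean, B dirty

in B — A clean, B dirty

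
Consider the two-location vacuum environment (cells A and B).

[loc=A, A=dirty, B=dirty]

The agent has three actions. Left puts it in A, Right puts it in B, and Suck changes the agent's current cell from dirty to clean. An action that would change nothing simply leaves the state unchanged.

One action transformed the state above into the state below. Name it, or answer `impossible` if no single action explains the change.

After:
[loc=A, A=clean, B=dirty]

try  Left: loc=A A=dirty B=dirty
try Right: loc=B A=dirty B=dirty
try  Suck: loc=A A=clean B=dirty  ← match

Suck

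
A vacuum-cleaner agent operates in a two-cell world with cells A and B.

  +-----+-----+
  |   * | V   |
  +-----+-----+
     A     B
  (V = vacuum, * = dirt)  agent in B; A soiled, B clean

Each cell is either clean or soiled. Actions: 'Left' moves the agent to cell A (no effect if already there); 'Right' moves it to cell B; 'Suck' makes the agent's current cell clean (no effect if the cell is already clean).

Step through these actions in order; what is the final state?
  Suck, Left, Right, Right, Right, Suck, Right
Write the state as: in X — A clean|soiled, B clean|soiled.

in B — A soiled, B clean

Suck (#1): in B — A soiled, B clean
Left (#2): in A — A soiled, B clean
Right (#3): in B — A soiled, B clean
Right (#4): in B — A soiled, B clean
Right (#5): in B — A soiled, B clean
Suck (#6): in B — A soiled, B clean
Right (#7): in B — A soiled, B clean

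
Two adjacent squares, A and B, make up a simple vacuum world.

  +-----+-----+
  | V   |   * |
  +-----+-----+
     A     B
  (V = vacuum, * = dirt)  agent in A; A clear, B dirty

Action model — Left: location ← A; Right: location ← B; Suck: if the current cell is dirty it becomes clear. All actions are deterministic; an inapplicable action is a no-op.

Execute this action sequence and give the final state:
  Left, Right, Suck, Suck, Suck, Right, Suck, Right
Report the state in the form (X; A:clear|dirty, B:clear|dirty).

1. Left → (A; A:clear, B:dirty)
2. Right → (B; A:clear, B:dirty)
3. Suck → (B; A:clear, B:clear)
4. Suck → (B; A:clear, B:clear)
5. Suck → (B; A:clear, B:clear)
6. Right → (B; A:clear, B:clear)
7. Suck → (B; A:clear, B:clear)
8. Right → (B; A:clear, B:clear)

(B; A:clear, B:clear)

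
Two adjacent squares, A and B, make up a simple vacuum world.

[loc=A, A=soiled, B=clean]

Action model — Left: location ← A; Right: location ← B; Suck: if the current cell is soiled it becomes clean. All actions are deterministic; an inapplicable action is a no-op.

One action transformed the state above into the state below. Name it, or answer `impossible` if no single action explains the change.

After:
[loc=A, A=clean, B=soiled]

try  Left: <A|soiled|clean>
try Right: <B|soiled|clean>
try  Suck: <A|clean|clean>
no single action produces the after-state

impossible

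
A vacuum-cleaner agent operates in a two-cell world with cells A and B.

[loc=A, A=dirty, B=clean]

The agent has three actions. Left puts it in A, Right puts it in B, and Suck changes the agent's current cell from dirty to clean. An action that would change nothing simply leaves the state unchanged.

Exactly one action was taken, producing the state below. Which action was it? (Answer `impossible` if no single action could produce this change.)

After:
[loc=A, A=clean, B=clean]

try  Left: <A|dirty|clean>
try Right: <B|dirty|clean>
try  Suck: <A|clean|clean>  ← match

Suck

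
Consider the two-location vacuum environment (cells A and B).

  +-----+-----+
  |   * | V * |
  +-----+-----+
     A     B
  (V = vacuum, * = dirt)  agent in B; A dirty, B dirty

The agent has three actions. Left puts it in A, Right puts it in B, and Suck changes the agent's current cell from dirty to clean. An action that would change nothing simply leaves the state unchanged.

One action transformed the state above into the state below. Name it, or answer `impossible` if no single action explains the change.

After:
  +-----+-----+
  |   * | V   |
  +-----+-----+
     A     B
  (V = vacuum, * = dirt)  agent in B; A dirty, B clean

Suck

try  Left: loc=A A=dirty B=dirty
try Right: loc=B A=dirty B=dirty
try  Suck: loc=B A=dirty B=clean  ← match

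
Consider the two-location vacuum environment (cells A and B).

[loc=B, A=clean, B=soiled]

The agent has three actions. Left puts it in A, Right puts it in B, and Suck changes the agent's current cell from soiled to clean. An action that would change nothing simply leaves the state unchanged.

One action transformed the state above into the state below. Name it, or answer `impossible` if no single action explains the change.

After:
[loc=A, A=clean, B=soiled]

Left

try  Left: <A|clean|soiled>  ← match
try Right: <B|clean|soiled>
try  Suck: <B|clean|clean>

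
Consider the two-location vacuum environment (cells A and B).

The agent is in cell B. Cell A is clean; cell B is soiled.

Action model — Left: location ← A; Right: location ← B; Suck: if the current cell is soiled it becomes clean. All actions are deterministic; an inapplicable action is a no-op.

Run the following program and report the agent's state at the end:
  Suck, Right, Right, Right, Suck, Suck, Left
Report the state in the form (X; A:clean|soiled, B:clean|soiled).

1. Suck → (B; A:clean, B:clean)
2. Right → (B; A:clean, B:clean)
3. Right → (B; A:clean, B:clean)
4. Right → (B; A:clean, B:clean)
5. Suck → (B; A:clean, B:clean)
6. Suck → (B; A:clean, B:clean)
7. Left → (A; A:clean, B:clean)

(A; A:clean, B:clean)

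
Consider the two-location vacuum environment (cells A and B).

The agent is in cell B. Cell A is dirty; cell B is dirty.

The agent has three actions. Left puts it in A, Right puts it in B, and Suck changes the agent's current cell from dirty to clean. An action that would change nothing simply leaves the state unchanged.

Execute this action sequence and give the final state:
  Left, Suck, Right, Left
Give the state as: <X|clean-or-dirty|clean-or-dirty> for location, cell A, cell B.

[1] after Left: <A|dirty|dirty>
[2] after Suck: <A|clean|dirty>
[3] after Right: <B|clean|dirty>
[4] after Left: <A|clean|dirty>

<A|clean|dirty>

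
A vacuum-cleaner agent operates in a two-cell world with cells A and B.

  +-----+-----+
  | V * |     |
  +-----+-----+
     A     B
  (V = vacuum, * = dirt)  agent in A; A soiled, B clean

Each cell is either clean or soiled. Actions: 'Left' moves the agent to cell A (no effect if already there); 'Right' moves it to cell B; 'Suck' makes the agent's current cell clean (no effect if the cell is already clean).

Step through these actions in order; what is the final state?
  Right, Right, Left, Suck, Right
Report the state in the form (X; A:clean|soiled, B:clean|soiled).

(B; A:clean, B:clean)

Right (#1): (B; A:soiled, B:clean)
Right (#2): (B; A:soiled, B:clean)
Left (#3): (A; A:soiled, B:clean)
Suck (#4): (A; A:clean, B:clean)
Right (#5): (B; A:clean, B:clean)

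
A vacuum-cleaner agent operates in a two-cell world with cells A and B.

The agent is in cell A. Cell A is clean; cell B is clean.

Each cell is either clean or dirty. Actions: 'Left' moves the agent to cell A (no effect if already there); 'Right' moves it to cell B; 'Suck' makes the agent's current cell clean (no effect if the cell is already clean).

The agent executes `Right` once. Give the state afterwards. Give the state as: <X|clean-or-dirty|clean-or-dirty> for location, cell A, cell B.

start: <A|clean|clean>
1. Right → <B|clean|clean>

<B|clean|clean>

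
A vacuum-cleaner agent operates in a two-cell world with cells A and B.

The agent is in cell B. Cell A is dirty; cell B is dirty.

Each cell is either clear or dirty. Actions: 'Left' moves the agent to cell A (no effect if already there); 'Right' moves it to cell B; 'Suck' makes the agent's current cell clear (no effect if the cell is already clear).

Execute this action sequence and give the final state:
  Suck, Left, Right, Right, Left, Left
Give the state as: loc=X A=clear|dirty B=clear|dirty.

step 1/6 (Suck): loc=B A=dirty B=clear
step 2/6 (Left): loc=A A=dirty B=clear
step 3/6 (Right): loc=B A=dirty B=clear
step 4/6 (Right): loc=B A=dirty B=clear
step 5/6 (Left): loc=A A=dirty B=clear
step 6/6 (Left): loc=A A=dirty B=clear

loc=A A=dirty B=clear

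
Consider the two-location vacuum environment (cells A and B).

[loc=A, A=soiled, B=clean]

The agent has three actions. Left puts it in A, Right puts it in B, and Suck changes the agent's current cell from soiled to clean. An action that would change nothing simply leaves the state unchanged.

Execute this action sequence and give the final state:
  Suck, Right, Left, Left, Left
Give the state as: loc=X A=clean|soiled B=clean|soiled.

[1] after Suck: loc=A A=clean B=clean
[2] after Right: loc=B A=clean B=clean
[3] after Left: loc=A A=clean B=clean
[4] after Left: loc=A A=clean B=clean
[5] after Left: loc=A A=clean B=clean

loc=A A=clean B=clean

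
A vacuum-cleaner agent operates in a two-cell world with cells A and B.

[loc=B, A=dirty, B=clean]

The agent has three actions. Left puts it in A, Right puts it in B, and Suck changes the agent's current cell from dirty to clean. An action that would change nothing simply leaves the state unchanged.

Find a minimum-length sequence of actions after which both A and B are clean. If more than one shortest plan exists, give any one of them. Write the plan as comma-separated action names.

Left, Suck

1) do Left; now loc=A A=dirty B=clean
2) do Suck; now loc=A A=clean B=clean
min 2: go A then Suck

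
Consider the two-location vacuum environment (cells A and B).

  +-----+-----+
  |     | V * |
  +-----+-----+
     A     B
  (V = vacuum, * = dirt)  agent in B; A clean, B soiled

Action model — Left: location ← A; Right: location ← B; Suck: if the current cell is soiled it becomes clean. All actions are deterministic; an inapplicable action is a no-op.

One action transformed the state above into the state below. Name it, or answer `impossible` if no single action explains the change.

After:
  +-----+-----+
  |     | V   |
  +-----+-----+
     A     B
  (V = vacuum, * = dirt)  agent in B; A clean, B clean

try  Left: loc=A A=clean B=soiled
try Right: loc=B A=clean B=soiled
try  Suck: loc=B A=clean B=clean  ← match

Suck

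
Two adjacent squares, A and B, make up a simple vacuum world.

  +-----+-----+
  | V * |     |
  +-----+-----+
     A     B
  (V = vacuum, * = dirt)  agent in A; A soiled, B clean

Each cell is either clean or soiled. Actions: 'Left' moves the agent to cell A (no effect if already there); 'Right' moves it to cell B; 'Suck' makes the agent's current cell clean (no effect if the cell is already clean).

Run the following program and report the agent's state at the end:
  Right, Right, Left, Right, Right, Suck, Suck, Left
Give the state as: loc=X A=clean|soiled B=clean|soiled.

1) do Right; now loc=B A=soiled B=clean
2) do Right; now loc=B A=soiled B=clean
3) do Left; now loc=A A=soiled B=clean
4) do Right; now loc=B A=soiled B=clean
5) do Right; now loc=B A=soiled B=clean
6) do Suck; now loc=B A=soiled B=clean
7) do Suck; now loc=B A=soiled B=clean
8) do Left; now loc=A A=soiled B=clean

loc=A A=soiled B=clean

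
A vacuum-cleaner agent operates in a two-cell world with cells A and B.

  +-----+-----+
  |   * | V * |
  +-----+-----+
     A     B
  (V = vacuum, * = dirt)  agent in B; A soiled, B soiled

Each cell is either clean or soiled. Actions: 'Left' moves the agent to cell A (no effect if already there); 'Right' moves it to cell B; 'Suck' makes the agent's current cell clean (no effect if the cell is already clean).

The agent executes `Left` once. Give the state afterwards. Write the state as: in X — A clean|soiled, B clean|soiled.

start: in B — A soiled, B soiled
1. Left → in A — A soiled, B soiled

in A — A soiled, B soiled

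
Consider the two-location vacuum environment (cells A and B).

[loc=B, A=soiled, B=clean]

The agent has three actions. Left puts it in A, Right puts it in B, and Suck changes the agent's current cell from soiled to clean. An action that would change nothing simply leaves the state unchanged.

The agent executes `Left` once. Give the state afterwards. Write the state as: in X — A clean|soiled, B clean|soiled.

in A — A soiled, B clean

start: in B — A soiled, B clean
Left (#1): in A — A soiled, B clean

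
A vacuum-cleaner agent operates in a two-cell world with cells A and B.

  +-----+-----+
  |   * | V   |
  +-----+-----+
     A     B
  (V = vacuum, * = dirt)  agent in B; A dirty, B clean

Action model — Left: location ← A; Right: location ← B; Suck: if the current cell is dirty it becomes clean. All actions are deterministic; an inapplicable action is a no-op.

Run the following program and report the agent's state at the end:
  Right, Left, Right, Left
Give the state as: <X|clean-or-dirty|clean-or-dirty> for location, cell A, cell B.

<A|dirty|clean>

Right (#1): <B|dirty|clean>
Left (#2): <A|dirty|clean>
Right (#3): <B|dirty|clean>
Left (#4): <A|dirty|clean>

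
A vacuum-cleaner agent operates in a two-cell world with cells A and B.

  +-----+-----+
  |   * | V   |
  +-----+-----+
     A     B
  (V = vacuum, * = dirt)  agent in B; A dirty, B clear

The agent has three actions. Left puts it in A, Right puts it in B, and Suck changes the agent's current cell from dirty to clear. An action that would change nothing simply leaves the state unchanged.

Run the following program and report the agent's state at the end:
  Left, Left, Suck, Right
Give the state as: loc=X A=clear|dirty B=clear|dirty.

loc=B A=clear B=clear

step 1/4 (Left): loc=A A=dirty B=clear
step 2/4 (Left): loc=A A=dirty B=clear
step 3/4 (Suck): loc=A A=clear B=clear
step 4/4 (Right): loc=B A=clear B=clear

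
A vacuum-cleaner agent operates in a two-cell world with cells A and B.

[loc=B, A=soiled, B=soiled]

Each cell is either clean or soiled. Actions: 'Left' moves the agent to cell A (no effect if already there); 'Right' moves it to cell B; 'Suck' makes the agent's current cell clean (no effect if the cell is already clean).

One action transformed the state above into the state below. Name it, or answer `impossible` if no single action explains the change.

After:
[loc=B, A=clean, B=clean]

try  Left: (A; A:soiled, B:soiled)
try Right: (B; A:soiled, B:soiled)
try  Suck: (B; A:soiled, B:clean)
no single action produces the after-state

impossible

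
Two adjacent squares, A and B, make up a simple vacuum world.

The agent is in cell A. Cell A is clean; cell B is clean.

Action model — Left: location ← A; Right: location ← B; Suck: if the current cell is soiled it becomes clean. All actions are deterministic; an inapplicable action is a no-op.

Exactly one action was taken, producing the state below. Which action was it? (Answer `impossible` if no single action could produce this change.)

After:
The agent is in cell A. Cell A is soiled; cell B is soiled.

impossible

try  Left: <A|clean|clean>
try Right: <B|clean|clean>
try  Suck: <A|clean|clean>
no single action produces the after-state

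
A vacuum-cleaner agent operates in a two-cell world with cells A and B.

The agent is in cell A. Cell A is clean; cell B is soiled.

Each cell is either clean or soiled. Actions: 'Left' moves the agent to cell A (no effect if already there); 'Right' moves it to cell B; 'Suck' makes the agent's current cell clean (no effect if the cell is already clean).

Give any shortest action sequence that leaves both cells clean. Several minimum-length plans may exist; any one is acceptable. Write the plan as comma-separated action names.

Right, Suck

1) do Right; now loc=B A=clean B=soiled
2) do Suck; now loc=B A=clean B=clean
min 2: go B then Suck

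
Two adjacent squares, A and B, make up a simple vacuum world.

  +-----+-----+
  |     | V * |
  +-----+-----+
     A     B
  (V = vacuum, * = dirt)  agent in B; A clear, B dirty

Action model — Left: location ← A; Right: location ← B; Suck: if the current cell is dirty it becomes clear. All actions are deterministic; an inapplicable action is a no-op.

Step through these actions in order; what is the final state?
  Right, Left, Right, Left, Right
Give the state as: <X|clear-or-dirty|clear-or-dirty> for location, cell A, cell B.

step 1/5 (Right): <B|clear|dirty>
step 2/5 (Left): <A|clear|dirty>
step 3/5 (Right): <B|clear|dirty>
step 4/5 (Left): <A|clear|dirty>
step 5/5 (Right): <B|clear|dirty>

<B|clear|dirty>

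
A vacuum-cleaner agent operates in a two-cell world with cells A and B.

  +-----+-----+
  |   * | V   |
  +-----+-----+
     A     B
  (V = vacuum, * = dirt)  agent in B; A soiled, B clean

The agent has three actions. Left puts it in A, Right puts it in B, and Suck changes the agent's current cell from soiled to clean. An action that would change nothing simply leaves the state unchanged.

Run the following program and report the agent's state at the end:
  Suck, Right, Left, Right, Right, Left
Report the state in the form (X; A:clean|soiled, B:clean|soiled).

Suck (#1): (B; A:soiled, B:clean)
Right (#2): (B; A:soiled, B:clean)
Left (#3): (A; A:soiled, B:clean)
Right (#4): (B; A:soiled, B:clean)
Right (#5): (B; A:soiled, B:clean)
Left (#6): (A; A:soiled, B:clean)

(A; A:soiled, B:clean)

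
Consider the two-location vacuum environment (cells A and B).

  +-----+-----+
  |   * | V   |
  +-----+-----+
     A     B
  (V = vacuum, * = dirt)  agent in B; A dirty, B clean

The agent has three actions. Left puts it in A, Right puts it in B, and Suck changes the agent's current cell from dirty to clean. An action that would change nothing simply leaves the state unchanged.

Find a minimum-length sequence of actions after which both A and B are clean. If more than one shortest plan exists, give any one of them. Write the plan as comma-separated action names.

step 1/2 (Left): in A — A dirty, B clean
step 2/2 (Suck): in A — A clean, B clean
min 2: go A then Suck

Left, Suck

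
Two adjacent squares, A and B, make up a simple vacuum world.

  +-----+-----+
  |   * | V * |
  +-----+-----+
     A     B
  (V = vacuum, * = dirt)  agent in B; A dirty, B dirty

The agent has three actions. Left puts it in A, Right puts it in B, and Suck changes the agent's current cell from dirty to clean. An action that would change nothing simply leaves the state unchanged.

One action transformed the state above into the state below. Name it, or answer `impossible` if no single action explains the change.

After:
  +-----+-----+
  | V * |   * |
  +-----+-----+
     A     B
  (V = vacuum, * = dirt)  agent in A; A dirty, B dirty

Left

try  Left: loc=A A=dirty B=dirty  ← match
try Right: loc=B A=dirty B=dirty
try  Suck: loc=B A=dirty B=clean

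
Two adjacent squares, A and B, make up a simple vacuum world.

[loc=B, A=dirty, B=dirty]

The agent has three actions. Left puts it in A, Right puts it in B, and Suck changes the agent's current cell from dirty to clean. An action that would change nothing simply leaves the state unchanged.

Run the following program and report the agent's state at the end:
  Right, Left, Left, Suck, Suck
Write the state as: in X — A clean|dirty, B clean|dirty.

Right (#1): in B — A dirty, B dirty
Left (#2): in A — A dirty, B dirty
Left (#3): in A — A dirty, B dirty
Suck (#4): in A — A clean, B dirty
Suck (#5): in A — A clean, B dirty

in A — A clean, B dirty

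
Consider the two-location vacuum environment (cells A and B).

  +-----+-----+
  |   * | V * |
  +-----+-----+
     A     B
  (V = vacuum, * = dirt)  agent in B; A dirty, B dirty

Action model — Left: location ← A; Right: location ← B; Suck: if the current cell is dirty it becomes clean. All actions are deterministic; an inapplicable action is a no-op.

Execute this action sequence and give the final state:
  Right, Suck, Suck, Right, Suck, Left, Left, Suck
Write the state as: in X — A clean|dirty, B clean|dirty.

in A — A clean, B clean

t=1 Right ⇒ in B — A dirty, B dirty
t=2 Suck ⇒ in B — A dirty, B clean
t=3 Suck ⇒ in B — A dirty, B clean
t=4 Right ⇒ in B — A dirty, B clean
t=5 Suck ⇒ in B — A dirty, B clean
t=6 Left ⇒ in A — A dirty, B clean
t=7 Left ⇒ in A — A dirty, B clean
t=8 Suck ⇒ in A — A clean, B clean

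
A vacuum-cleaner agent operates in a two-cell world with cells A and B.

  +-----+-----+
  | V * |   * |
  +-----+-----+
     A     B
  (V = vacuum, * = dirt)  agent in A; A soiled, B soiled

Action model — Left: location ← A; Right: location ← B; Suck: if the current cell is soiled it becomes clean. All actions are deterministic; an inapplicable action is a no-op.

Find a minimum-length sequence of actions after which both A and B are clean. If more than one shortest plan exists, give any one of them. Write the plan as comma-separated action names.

1. Suck → loc=A A=clean B=soiled
2. Right → loc=B A=clean B=soiled
3. Suck → loc=B A=clean B=clean
min 3: Suck A + move + Suck B

Suck, Right, Suck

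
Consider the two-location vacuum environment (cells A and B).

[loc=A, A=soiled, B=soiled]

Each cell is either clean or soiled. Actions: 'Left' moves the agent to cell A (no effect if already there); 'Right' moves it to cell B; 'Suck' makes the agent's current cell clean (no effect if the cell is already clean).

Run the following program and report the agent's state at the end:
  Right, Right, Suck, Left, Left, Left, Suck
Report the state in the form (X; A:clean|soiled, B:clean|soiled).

Right (#1): (B; A:soiled, B:soiled)
Right (#2): (B; A:soiled, B:soiled)
Suck (#3): (B; A:soiled, B:clean)
Left (#4): (A; A:soiled, B:clean)
Left (#5): (A; A:soiled, B:clean)
Left (#6): (A; A:soiled, B:clean)
Suck (#7): (A; A:clean, B:clean)

(A; A:clean, B:clean)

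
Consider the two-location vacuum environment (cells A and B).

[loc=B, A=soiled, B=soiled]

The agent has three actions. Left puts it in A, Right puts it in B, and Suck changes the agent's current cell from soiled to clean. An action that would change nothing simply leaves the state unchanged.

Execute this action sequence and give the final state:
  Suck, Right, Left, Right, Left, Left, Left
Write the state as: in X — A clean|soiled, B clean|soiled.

in A — A soiled, B clean

step 1/7 (Suck): in B — A soiled, B clean
step 2/7 (Right): in B — A soiled, B clean
step 3/7 (Left): in A — A soiled, B clean
step 4/7 (Right): in B — A soiled, B clean
step 5/7 (Left): in A — A soiled, B clean
step 6/7 (Left): in A — A soiled, B clean
step 7/7 (Left): in A — A soiled, B clean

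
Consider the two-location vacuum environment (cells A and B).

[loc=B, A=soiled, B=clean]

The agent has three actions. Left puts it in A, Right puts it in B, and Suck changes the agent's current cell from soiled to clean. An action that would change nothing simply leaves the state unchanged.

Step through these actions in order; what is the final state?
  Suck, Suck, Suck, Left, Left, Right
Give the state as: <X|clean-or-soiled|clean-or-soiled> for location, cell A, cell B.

<B|soiled|clean>

step 1/6 (Suck): <B|soiled|clean>
step 2/6 (Suck): <B|soiled|clean>
step 3/6 (Suck): <B|soiled|clean>
step 4/6 (Left): <A|soiled|clean>
step 5/6 (Left): <A|soiled|clean>
step 6/6 (Right): <B|soiled|clean>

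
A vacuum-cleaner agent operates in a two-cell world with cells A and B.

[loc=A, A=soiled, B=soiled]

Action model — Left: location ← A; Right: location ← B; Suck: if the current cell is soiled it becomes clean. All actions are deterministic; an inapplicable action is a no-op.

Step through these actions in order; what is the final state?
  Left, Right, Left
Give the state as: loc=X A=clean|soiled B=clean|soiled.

t=1 Left ⇒ loc=A A=soiled B=soiled
t=2 Right ⇒ loc=B A=soiled B=soiled
t=3 Left ⇒ loc=A A=soiled B=soiled

loc=A A=soiled B=soiled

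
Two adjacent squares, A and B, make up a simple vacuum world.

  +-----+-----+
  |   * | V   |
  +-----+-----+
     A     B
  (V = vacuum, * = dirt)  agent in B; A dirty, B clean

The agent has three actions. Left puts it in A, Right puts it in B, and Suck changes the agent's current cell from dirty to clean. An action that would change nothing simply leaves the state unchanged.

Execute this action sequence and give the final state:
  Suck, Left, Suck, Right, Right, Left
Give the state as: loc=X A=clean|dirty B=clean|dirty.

loc=A A=clean B=clean

step 1/6 (Suck): loc=B A=dirty B=clean
step 2/6 (Left): loc=A A=dirty B=clean
step 3/6 (Suck): loc=A A=clean B=clean
step 4/6 (Right): loc=B A=clean B=clean
step 5/6 (Right): loc=B A=clean B=clean
step 6/6 (Left): loc=A A=clean B=clean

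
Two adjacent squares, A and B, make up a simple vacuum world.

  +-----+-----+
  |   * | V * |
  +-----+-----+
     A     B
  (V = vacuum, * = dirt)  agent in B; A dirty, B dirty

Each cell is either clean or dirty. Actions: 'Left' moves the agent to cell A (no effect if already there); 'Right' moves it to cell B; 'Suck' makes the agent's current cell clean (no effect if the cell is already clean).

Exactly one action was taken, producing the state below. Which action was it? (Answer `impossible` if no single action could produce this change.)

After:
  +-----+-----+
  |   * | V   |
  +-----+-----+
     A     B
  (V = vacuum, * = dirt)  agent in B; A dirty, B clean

try  Left: (A; A:dirty, B:dirty)
try Right: (B; A:dirty, B:dirty)
try  Suck: (B; A:dirty, B:clean)  ← match

Suck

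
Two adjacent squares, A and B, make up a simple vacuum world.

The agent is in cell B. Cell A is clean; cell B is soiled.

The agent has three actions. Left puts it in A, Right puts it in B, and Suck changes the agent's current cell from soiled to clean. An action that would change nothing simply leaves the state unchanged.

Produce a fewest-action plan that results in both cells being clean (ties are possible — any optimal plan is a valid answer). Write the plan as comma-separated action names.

Suck

1. Suck → loc=B A=clean B=clean
min 1: B is soiled, one Suck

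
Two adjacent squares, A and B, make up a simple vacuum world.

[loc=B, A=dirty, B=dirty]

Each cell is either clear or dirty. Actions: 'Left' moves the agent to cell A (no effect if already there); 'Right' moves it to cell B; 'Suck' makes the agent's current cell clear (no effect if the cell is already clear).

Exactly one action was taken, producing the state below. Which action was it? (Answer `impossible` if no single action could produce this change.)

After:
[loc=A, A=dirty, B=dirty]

try  Left: <A|dirty|dirty>  ← match
try Right: <B|dirty|dirty>
try  Suck: <B|dirty|clear>

Left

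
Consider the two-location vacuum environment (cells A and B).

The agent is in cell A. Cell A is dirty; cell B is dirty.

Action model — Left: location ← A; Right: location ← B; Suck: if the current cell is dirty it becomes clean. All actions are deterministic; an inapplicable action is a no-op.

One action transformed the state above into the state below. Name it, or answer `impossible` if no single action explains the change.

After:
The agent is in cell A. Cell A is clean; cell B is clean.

try  Left: loc=A A=dirty B=dirty
try Right: loc=B A=dirty B=dirty
try  Suck: loc=A A=clean B=dirty
no single action produces the after-state

impossible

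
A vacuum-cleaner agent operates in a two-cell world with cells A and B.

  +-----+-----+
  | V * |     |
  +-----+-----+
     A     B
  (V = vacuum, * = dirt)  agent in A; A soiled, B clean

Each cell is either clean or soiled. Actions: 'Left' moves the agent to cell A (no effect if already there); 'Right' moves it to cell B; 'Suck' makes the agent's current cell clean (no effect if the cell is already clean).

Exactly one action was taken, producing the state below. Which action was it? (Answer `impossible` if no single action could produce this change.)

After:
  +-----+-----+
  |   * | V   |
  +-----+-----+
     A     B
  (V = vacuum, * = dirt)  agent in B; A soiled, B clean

try  Left: (A; A:soiled, B:clean)
try Right: (B; A:soiled, B:clean)  ← match
try  Suck: (A; A:clean, B:clean)

Right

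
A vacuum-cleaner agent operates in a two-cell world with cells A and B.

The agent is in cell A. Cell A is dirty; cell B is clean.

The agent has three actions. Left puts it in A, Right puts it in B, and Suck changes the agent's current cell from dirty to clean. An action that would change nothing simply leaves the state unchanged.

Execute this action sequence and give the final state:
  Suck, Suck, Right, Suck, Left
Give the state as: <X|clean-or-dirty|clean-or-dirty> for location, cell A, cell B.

1. Suck → <A|clean|clean>
2. Suck → <A|clean|clean>
3. Right → <B|clean|clean>
4. Suck → <B|clean|clean>
5. Left → <A|clean|clean>

<A|clean|clean>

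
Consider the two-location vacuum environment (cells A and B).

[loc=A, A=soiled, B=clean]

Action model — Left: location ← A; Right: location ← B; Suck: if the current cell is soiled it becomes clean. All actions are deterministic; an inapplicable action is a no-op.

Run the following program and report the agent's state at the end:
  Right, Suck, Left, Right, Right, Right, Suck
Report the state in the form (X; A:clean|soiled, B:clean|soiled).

1. Right → (B; A:soiled, B:clean)
2. Suck → (B; A:soiled, B:clean)
3. Left → (A; A:soiled, B:clean)
4. Right → (B; A:soiled, B:clean)
5. Right → (B; A:soiled, B:clean)
6. Right → (B; A:soiled, B:clean)
7. Suck → (B; A:soiled, B:clean)

(B; A:soiled, B:clean)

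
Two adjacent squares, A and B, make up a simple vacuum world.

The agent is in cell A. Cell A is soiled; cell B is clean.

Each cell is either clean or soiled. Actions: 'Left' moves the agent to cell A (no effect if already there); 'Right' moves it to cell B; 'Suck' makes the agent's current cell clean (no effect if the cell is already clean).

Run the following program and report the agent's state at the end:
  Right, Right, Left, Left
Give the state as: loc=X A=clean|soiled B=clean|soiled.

step 1/4 (Right): loc=B A=soiled B=clean
step 2/4 (Right): loc=B A=soiled B=clean
step 3/4 (Left): loc=A A=soiled B=clean
step 4/4 (Left): loc=A A=soiled B=clean

loc=A A=soiled B=clean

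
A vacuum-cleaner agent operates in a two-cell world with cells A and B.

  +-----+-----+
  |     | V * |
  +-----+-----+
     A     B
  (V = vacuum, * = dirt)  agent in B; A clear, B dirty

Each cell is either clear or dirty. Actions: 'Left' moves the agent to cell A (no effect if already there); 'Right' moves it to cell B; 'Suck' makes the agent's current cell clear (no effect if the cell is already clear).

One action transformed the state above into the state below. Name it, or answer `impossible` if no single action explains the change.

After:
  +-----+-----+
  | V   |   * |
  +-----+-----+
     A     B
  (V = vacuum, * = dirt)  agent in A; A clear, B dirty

Left

try  Left: <A|clear|dirty>  ← match
try Right: <B|clear|dirty>
try  Suck: <B|clear|clear>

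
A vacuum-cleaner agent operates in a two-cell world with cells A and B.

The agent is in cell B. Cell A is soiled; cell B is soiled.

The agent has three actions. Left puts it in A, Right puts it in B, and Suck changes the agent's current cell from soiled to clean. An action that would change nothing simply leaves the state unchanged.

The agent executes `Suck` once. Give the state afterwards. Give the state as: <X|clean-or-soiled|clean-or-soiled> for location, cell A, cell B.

start: <B|soiled|soiled>
step 1/1 (Suck): <B|soiled|clean>

<B|soiled|clean>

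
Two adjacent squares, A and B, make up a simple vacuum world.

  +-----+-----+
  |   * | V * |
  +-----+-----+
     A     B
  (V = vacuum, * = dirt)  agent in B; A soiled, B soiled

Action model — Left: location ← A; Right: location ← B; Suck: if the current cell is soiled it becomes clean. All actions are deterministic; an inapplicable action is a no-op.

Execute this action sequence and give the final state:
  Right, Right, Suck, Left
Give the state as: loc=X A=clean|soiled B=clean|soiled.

loc=A A=soiled B=clean

t=1 Right ⇒ loc=B A=soiled B=soiled
t=2 Right ⇒ loc=B A=soiled B=soiled
t=3 Suck ⇒ loc=B A=soiled B=clean
t=4 Left ⇒ loc=A A=soiled B=clean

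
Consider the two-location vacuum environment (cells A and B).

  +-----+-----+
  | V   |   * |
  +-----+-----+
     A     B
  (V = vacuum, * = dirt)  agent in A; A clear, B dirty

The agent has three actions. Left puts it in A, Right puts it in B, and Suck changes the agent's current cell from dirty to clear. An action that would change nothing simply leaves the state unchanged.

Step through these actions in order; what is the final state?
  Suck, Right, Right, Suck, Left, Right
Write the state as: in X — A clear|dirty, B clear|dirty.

step 1/6 (Suck): in A — A clear, B dirty
step 2/6 (Right): in B — A clear, B dirty
step 3/6 (Right): in B — A clear, B dirty
step 4/6 (Suck): in B — A clear, B clear
step 5/6 (Left): in A — A clear, B clear
step 6/6 (Right): in B — A clear, B clear

in B — A clear, B clear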